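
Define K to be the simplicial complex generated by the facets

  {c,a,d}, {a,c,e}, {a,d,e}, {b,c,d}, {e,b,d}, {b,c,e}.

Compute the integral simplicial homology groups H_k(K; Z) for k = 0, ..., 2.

Take the total order a < b < c < d < e on the vertex set. Then K (dimension 2) consists of the simplices:

  0-simplices (5): a, b, c, d, e
  1-simplices (9): ac, ad, ae, bc, bd, be, cd, ce, de
  2-simplices (6): acd, ace, ade, bcd, bce, bde

Hence C_0 ≅ Z^5, C_1 ≅ Z^9, C_2 ≅ Z^6.

The boundary map ∂_1: C_1 → C_0 sends each edge [p,q] (with p < q) to q − p.
The resulting 5×9 matrix has rank 4, and its Smith normal form has invariant factors (1,1,1,1).

The boundary map ∂_2: C_2 → C_1 sends each 2-simplex [p,q,r] to [q,r] − [p,r] + [p,q]. For instance
  ∂bde = de − be + bd,
  ∂ace = ce − ae + ac.
This gives a 9×6 integer matrix of rank 5; reducing to Smith normal form yields diagonal entries (1,1,1,1,1).

Now H_k = ker ∂_k / im ∂_{k+1}, so:

  H_0: rank C_0 − rank ∂_1 = 5 − 4 = 1, and the invariant factors of ∂_1 are all 1, so H_0 = Z.
  H_1: rank ker ∂_1 − rank ∂_2 = (9 − 4) − 5 = 0, and the invariant factors of ∂_2 are all 1, so H_1 = 0.
  H_2: rank ker ∂_2 − rank ∂_3 = (6 − 5) − 0 = 1, and there is no ∂_3, so H_2 = Z.

H_0 ≅ Z,  H_1 = 0,  H_2 ≅ Z.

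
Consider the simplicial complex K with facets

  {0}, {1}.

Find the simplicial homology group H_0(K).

Take the total order 0 < 1 on the vertex set. Then K (dimension 0) consists of the simplices:

  0-simplices (2): [0], [1]

giving chain groups C_0 ≅ Z^2.

Computing H_k = (kernel of ∂_k) / (image of ∂_{k+1}):

  H_0: rank C_0 − rank ∂_1 = 2 − 0 = 2, and there is no ∂_1, so H_0 ≅ Z^2.

H_0 = Z^2.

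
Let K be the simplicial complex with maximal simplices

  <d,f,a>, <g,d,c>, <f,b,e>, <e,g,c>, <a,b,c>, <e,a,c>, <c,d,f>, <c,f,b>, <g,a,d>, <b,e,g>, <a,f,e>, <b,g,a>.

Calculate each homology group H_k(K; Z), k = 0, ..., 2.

H_0 ≅ Z,  H_1 ≅ Z_2,  H_2 = 0.

Take the total order a < b < c < d < e < f < g on the vertex set. Then K (dimension 2) consists of the simplices:

  0-simplices (7): a, b, c, d, e, f, g
  1-simplices (18): ab, ac, ad, ae, af, ag, bc, be, bf, bg, cd, ce, cf, cg, df, dg, ef, eg
  2-simplices (12): abc, abg, ace, adf, adg, aef, bcf, bef, beg, cdf, cdg, ceg

giving chain groups C_0 ≅ Z^7, C_1 ≅ Z^18, C_2 ≅ Z^12.

Boundary ∂_1: C_1 → C_0 maps an edge to its endpoints' difference, ∂[p,q] = q − p. For instance
  ∂eg = g − e.
As a 7×18 matrix over Z this has rank 6, with invariant factors (1,1,1,1,1,1).

The boundary map ∂_2: C_2 → C_1 acts by ∂[p,q,r] = [q,r] − [p,r] + [p,q]. For instance
  ∂cdf = df − cf + cd,
  ∂bef = ef − bf + be.
The 18×12 boundary matrix has rank 12 and Smith normal form diag(1,1,1,1,1,1,1,1,1,1,1,2).

Reading off H_k = ker ∂_k / im ∂_{k+1}:

  H_0: rank C_0 − rank ∂_1 = 7 − 6 = 1, and the invariant factors of ∂_1 are all 1, so H_0 ≅ Z.
  H_1: rank ker ∂_1 − rank ∂_2 = (18 − 6) − 12 = 0, and ∂_2 has invariant factor 2 > 1, so H_1 ≅ Z_2.
  H_2: rank ker ∂_2 − rank ∂_3 = (12 − 12) − 0 = 0, and there is no ∂_3, so H_2 ≅ 0.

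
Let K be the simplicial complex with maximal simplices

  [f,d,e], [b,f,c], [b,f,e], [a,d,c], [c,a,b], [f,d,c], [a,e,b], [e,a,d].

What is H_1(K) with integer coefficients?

H_1 ≅ 0.

K has 6 vertices, 12 edges, 8 triangles.
rank ∂_1 = 5, rank ∂_2 = 7 ⇒ b_1 = 12 − 5 − 7 = 0; all invariant factors of ∂_2 are 1 so no torsion. So H_1 ≅ 0.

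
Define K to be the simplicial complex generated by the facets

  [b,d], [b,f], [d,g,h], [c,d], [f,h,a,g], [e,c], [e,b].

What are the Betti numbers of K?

Order the vertices as a < b < c < d < e < f < g < h. Listing each simplex with vertices in this order, K has dimension 3 with simplices:

  0-simplices (8): a, b, c, d, e, f, g, h
  1-simplices (13): af, ag, ah, bd, be, bf, cd, ce, dg, dh, fg, fh, gh
  2-simplices (5): afg, afh, agh, dgh, fgh
  3-simplices (1): afgh

Hence C_0 ≅ Z^8, C_1 ≅ Z^13, C_2 ≅ Z^5, C_3 ≅ Z^1.

∂_1: C_1 → C_0 is given by ∂[p,q] = [q] − [p].
This gives a 8×13 integer matrix of rank 7; reducing to Smith normal form yields diagonal entries (1,1,1,1,1,1,1).

Boundary ∂_2: C_2 → C_1 sends each 2-simplex [p,q,r] to [q,r] − [p,r] + [p,q]. For instance
  ∂fgh = gh − fh + fg,
  ∂agh = gh − ah + ag.
As a 13×5 matrix over Z this has rank 4, with invariant factors (1,1,1,1).

∂_3: C_3 → C_2 sends each 3-simplex σ to the alternating sum Σ_i (−1)^i (σ with its i-th vertex removed). For instance
  ∂afgh = fgh − agh + afh − afg.
This gives a 5×1 integer matrix of rank 1; reducing to Smith normal form yields diagonal entries (1).

Now H_k = ker ∂_k / im ∂_{k+1}, so:

  H_0: rank C_0 − rank ∂_1 = 8 − 7 = 1, and the invariant factors of ∂_1 are all 1, so H_0 ≅ Z.
  H_1: rank ker ∂_1 − rank ∂_2 = (13 − 7) − 4 = 2, and the invariant factors of ∂_2 are all 1, so H_1 ≅ Z^2.
  H_2: rank ker ∂_2 − rank ∂_3 = (5 − 4) − 1 = 0, and the invariant factors of ∂_3 are all 1, so H_2 ≅ 0.
  H_3: rank ker ∂_3 − rank ∂_4 = (1 − 1) − 0 = 0, and there is no ∂_4, so H_3 ≅ 0.

Hence the Betti numbers are b_0 = 1, b_1 = 2, b_2 = 0, b_3 = 0.

b_0 = 1, b_1 = 2, b_2 = 0, b_3 = 0.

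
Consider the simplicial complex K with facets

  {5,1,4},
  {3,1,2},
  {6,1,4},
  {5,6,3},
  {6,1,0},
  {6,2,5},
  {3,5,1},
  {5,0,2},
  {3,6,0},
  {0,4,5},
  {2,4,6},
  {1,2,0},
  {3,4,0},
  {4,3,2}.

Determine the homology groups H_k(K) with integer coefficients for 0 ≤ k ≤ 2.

Fix the vertex order 0 < 1 < 2 < 3 < 4 < 5 < 6 and write every simplex with vertices in increasing order. Then dim K = 2 and the simplices of K are:

  0-simplices (7): [0], [1], [2], [3], [4], [5], [6]
  1-simplices (21): [0,1], [0,2], [0,3], [0,4], [0,5], [0,6], [1,2], [1,3], [1,4], [1,5], [1,6], [2,3], [2,4], [2,5], [2,6], [3,4], [3,5], [3,6], [4,5], [4,6], [5,6]
  2-simplices (14): [0,1,2], [0,1,6], [0,2,5], [0,3,4], [0,3,6], [0,4,5], [1,2,3], [1,3,5], [1,4,5], [1,4,6], [2,3,4], [2,4,6], [2,5,6], [3,5,6]

Hence C_0 ≅ Z^7, C_1 ≅ Z^21, C_2 ≅ Z^14.

The boundary map ∂_1: C_1 → C_0 maps an edge to its endpoints' difference, ∂[p,q] = q − p. For instance
  ∂[0,5] = [5] − [0].
As a 7×21 matrix over Z this has rank 6, with invariant factors (1,1,1,1,1,1).

Boundary ∂_2: C_2 → C_1 sends each 2-simplex [p,q,r] to [q,r] − [p,r] + [p,q]. For instance
  ∂[1,4,6] = [4,6] − [1,6] + [1,4],
  ∂[1,3,5] = [3,5] − [1,5] + [1,3].
The 21×14 boundary matrix has rank 13 and Smith normal form diag(1,1,1,1,1,1,1,1,1,1,1,1,1).

Computing H_k = (kernel of ∂_k) / (image of ∂_{k+1}):

  H_0: rank C_0 − rank ∂_1 = 7 − 6 = 1, and the invariant factors of ∂_1 are all 1, so H_0 = Z.
  H_1: rank ker ∂_1 − rank ∂_2 = (21 − 6) − 13 = 2, and the invariant factors of ∂_2 are all 1, so H_1 = Z^2.
  H_2: rank ker ∂_2 − rank ∂_3 = (14 − 13) − 0 = 1, and there is no ∂_3, so H_2 = Z.

H_0 = Z,  H_1 = Z^2,  H_2 = Z.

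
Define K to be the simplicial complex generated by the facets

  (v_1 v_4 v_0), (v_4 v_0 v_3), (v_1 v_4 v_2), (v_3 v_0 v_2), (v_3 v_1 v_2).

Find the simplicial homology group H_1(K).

K has 5 vertices, 10 edges, 5 triangles.
rank ∂_1 = 4, rank ∂_2 = 5 ⇒ b_1 = 10 − 4 − 5 = 1; all invariant factors of ∂_2 are 1 so no torsion. So H_1 ≅ Z.

H_1 ≅ Z.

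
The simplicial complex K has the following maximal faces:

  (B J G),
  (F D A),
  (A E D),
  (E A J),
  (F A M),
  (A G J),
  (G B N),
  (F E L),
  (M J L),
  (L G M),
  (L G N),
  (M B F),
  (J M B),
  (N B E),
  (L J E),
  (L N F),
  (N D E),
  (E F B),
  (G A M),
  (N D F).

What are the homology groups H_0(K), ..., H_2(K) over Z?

Fix the vertex order A < B < D < E < F < G < J < L < M < N and write every simplex with vertices in increasing order. Then dim K = 2 and the simplices of K are:

  0-simplices (10): A, B, D, E, F, G, J, L, M, N
  1-simplices (30): AD, AE, AF, AG, AJ, AM, BE, BF, BG, BJ, BM, BN, DE, DF, DN, EF, EJ, EL, EN, FL, FM, FN, GJ, GL, GM, GN, JL, JM, LM, LN
  2-simplices (20): ADE, ADF, AEJ, AFM, AGJ, AGM, BEF, BEN, BFM, BGJ, BGN, BJM, DEN, DFN, EFL, EJL, FLN, GLM, GLN, JLM

Hence C_0 ≅ Z^10, C_1 ≅ Z^30, C_2 ≅ Z^20.

The boundary map ∂_1: C_1 → C_0 maps an edge to its endpoints' difference, ∂[p,q] = q − p.
The resulting 10×30 matrix has rank 9, and its Smith normal form has invariant factors (1,1,1,1,1,1,1,1,1).

The boundary map ∂_2: C_2 → C_1 acts by ∂[p,q,r] = [q,r] − [p,r] + [p,q]. For instance
  ∂EFL = FL − EL + EF,
  ∂BJM = JM − BM + BJ.
This gives a 30×20 integer matrix of rank 20; reducing to Smith normal form yields diagonal entries (1,1,1,1,1,1,1,1,1,1,1,1,1,1,1,1,1,1,1,2).

Computing H_k = (kernel of ∂_k) / (image of ∂_{k+1}):

  H_0: rank C_0 − rank ∂_1 = 10 − 9 = 1, and the invariant factors of ∂_1 are all 1, so H_0 = Z.
  H_1: rank ker ∂_1 − rank ∂_2 = (30 − 9) − 20 = 1, and ∂_2 has invariant factor 2 > 1, so H_1 = Z ⊕ Z/2.
  H_2: rank ker ∂_2 − rank ∂_3 = (20 − 20) − 0 = 0, and there is no ∂_3, so H_2 = 0.

As a check, the Euler characteristic is 10 − 30 + 20 = 0, which agrees with 1 − 1 + 0 = 0.
(K is a triangulation of the Klein bottle.)

H_0 ≅ Z,  H_1 ≅ Z ⊕ Z/2,  H_2 = 0.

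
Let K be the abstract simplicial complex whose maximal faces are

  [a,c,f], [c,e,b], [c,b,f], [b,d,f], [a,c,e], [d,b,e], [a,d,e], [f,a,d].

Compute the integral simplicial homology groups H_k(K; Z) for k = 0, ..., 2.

K has 6 vertices, 12 edges, 8 triangles.
rank ∂_0 = 0, rank ∂_1 = 5 ⇒ b_0 = 6 − 0 − 5 = 1; all invariant factors of ∂_1 are 1 so no torsion. So H_0 ≅ Z.
rank ∂_1 = 5, rank ∂_2 = 7 ⇒ b_1 = 12 − 5 − 7 = 0; all invariant factors of ∂_2 are 1 so no torsion. So H_1 ≅ 0.
rank ∂_2 = 7, rank ∂_3 = 0 ⇒ b_2 = 8 − 7 − 0 = 1. So H_2 ≅ Z.

H_0 ≅ Z,  H_1 = 0,  H_2 ≅ Z.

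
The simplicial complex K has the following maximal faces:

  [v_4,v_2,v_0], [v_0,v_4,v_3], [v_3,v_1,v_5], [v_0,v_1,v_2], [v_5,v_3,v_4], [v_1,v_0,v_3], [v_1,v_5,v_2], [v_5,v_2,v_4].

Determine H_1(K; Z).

H_1 = 0.

Take the total order v_0 < v_1 < v_2 < v_3 < v_4 < v_5 on the vertex set. Then K (dimension 2) consists of the simplices:

  0-simplices (6): [v_0], [v_1], [v_2], [v_3], [v_4], [v_5]
  1-simplices (12): [v_0,v_1], [v_0,v_2], [v_0,v_3], [v_0,v_4], [v_1,v_2], [v_1,v_3], [v_1,v_5], [v_2,v_4], [v_2,v_5], [v_3,v_4], [v_3,v_5], [v_4,v_5]
  2-simplices (8): [v_0,v_1,v_2], [v_0,v_1,v_3], [v_0,v_2,v_4], [v_0,v_3,v_4], [v_1,v_2,v_5], [v_1,v_3,v_5], [v_2,v_4,v_5], [v_3,v_4,v_5]

Hence C_0 ≅ Z^6, C_1 ≅ Z^12, C_2 ≅ Z^8.

The boundary map ∂_1: C_1 → C_0 is given by ∂[p,q] = [q] − [p].
The 6×12 boundary matrix has rank 5 and Smith normal form diag(1,1,1,1,1).

Boundary ∂_2: C_2 → C_1 maps a triangle to the signed sum of its edges. For instance
  ∂[v_1,v_3,v_5] = [v_3,v_5] − [v_1,v_5] + [v_1,v_3],
  ∂[v_1,v_2,v_5] = [v_2,v_5] − [v_1,v_5] + [v_1,v_2].
This gives a 12×8 integer matrix of rank 7; reducing to Smith normal form yields diagonal entries (1,1,1,1,1,1,1).

Now H_k = ker ∂_k / im ∂_{k+1}, so:

  H_1: rank ker ∂_1 − rank ∂_2 = (12 − 5) − 7 = 0, and the invariant factors of ∂_2 are all 1, so H_1 = 0.

(K is a triangulation of the 2-sphere S^2.)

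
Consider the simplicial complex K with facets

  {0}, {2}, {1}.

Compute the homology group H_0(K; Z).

Order the vertices as 0 < 1 < 2. Listing each simplex with vertices in this order, K has dimension 0 with simplices:

  0-simplices (3): [0], [1], [2]

giving chain groups C_0 ≅ Z^3.

Computing H_k = (kernel of ∂_k) / (image of ∂_{k+1}):

  H_0: rank C_0 − rank ∂_1 = 3 − 0 = 3, and there is no ∂_1, so H_0 ≅ Z^3.

(K is a triangulation of a set of 3 points.)

H_0 ≅ Z^3.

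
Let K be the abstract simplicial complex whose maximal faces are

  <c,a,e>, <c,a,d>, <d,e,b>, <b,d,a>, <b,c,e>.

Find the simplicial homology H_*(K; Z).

H_0 ≅ Z,  H_1 ≅ Z,  H_2 = 0.

Take the total order a < b < c < d < e on the vertex set. Then K (dimension 2) consists of the simplices:

  0-simplices (5): a, b, c, d, e
  1-simplices (10): ab, ac, ad, ae, bc, bd, be, cd, ce, de
  2-simplices (5): abd, acd, ace, bce, bde

giving chain groups C_0 ≅ Z^5, C_1 ≅ Z^10, C_2 ≅ Z^5.

∂_1: C_1 → C_0 maps an edge to its endpoints' difference, ∂[p,q] = q − p. For instance
  ∂ae = e − a.
The resulting 5×10 matrix has rank 4, and its Smith normal form has invariant factors (1,1,1,1).

The boundary map ∂_2: C_2 → C_1 maps a triangle to the signed sum of its edges. For instance
  ∂ace = ce − ae + ac,
  ∂acd = cd − ad + ac.
The 10×5 boundary matrix has rank 5 and Smith normal form diag(1,1,1,1,1).

From H_k ≅ ker(∂_k) / im(∂_{k+1}) we obtain:

  H_0: rank C_0 − rank ∂_1 = 5 − 4 = 1, and the invariant factors of ∂_1 are all 1, so H_0 = Z.
  H_1: rank ker ∂_1 − rank ∂_2 = (10 − 4) − 5 = 1, and the invariant factors of ∂_2 are all 1, so H_1 = Z.
  H_2: rank ker ∂_2 − rank ∂_3 = (5 − 5) − 0 = 0, and there is no ∂_3, so H_2 = 0.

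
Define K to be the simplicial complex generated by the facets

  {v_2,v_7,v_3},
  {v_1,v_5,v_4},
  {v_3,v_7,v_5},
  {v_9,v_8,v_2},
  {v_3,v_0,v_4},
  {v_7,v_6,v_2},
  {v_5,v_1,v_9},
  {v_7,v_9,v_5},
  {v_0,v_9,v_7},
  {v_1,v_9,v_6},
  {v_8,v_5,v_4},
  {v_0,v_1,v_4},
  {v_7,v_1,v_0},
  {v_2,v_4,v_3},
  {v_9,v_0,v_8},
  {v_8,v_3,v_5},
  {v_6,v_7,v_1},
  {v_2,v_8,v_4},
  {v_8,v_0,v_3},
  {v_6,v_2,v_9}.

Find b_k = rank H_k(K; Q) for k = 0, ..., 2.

b_0 = 1, b_1 = 1, b_2 = 0.

Take the total order v_0 < v_1 < v_2 < v_3 < v_4 < v_5 < v_6 < v_7 < v_8 < v_9 on the vertex set. Then K (dimension 2) consists of the simplices:

  0-simplices (10): [v_0], [v_1], [v_2], [v_3], [v_4], [v_5], [v_6], [v_7], [v_8], [v_9]
  1-simplices (30): (30 of them)
  2-simplices (20): (20 of them)

so the chain groups are C_0 ≅ Z^10, C_1 ≅ Z^30, C_2 ≅ Z^20.

∂_1: C_1 → C_0 maps an edge to its endpoints' difference, ∂[p,q] = q − p.
The 10×30 boundary matrix has rank 9 and Smith normal form diag(1,1,1,1,1,1,1,1,1).

∂_2: C_2 → C_1 maps a triangle to the signed sum of its edges. For instance
  ∂[v_1,v_6,v_9] = [v_6,v_9] − [v_1,v_9] + [v_1,v_6],
  ∂[v_0,v_3,v_8] = [v_3,v_8] − [v_0,v_8] + [v_0,v_3].
The resulting 30×20 matrix has rank 20, and its Smith normal form has invariant factors (1,1,1,1,1,1,1,1,1,1,1,1,1,1,1,1,1,1,1,2).

Reading off H_k = ker ∂_k / im ∂_{k+1}:

  H_0: rank C_0 − rank ∂_1 = 10 − 9 = 1, and the invariant factors of ∂_1 are all 1, so H_0 = Z.
  H_1: rank ker ∂_1 − rank ∂_2 = (30 − 9) − 20 = 1, and ∂_2 has invariant factor 2 > 1, so H_1 = Z ⊕ Z/2Z.
  H_2: rank ker ∂_2 − rank ∂_3 = (20 − 20) − 0 = 0, and there is no ∂_3, so H_2 = 0.

Hence the Betti numbers are b_0 = 1, b_1 = 1, b_2 = 0.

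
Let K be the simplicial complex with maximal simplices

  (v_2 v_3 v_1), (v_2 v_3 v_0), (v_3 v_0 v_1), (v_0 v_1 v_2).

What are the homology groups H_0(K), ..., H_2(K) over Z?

We work with the vertex ordering v_0 < v_1 < v_2 < v_3. The simplices of K, each written with vertices in increasing order, are:

  0-simplices (4): [v_0], [v_1], [v_2], [v_3]
  1-simplices (6): [v_0,v_1], [v_0,v_2], [v_0,v_3], [v_1,v_2], [v_1,v_3], [v_2,v_3]
  2-simplices (4): [v_0,v_1,v_2], [v_0,v_1,v_3], [v_0,v_2,v_3], [v_1,v_2,v_3]

giving chain groups C_0 ≅ Z^4, C_1 ≅ Z^6, C_2 ≅ Z^4.

Boundary ∂_1: C_1 → C_0 maps an edge to its endpoints' difference, ∂[p,q] = q − p. For instance
  ∂[v_0,v_1] = [v_1] − [v_0].
As a 4×6 matrix over Z this has rank 3, with invariant factors (1,1,1).

Boundary ∂_2: C_2 → C_1 sends each 2-simplex [p,q,r] to [q,r] − [p,r] + [p,q]. For instance
  ∂[v_0,v_1,v_2] = [v_1,v_2] − [v_0,v_2] + [v_0,v_1],
  ∂[v_0,v_2,v_3] = [v_2,v_3] − [v_0,v_3] + [v_0,v_2].
The 6×4 boundary matrix has rank 3 and Smith normal form diag(1,1,1).

Reading off H_k = ker ∂_k / im ∂_{k+1}:

  H_0: rank C_0 − rank ∂_1 = 4 − 3 = 1, and the invariant factors of ∂_1 are all 1, so H_0 ≅ Z.
  H_1: rank ker ∂_1 − rank ∂_2 = (6 − 3) − 3 = 0, and the invariant factors of ∂_2 are all 1, so H_1 ≅ 0.
  H_2: rank ker ∂_2 − rank ∂_3 = (4 − 3) − 0 = 1, and there is no ∂_3, so H_2 ≅ Z.

(K is a triangulation of the 2-sphere S^2.)

H_0 = Z,  H_1 = 0,  H_2 = Z.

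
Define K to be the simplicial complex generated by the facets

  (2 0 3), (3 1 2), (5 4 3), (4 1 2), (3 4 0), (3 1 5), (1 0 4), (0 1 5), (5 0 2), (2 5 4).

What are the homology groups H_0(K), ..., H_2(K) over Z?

K has 6 vertices, 15 edges, 10 triangles.
rank ∂_0 = 0, rank ∂_1 = 5 ⇒ b_0 = 6 − 0 − 5 = 1; all invariant factors of ∂_1 are 1 so no torsion. So H_0 ≅ Z.
rank ∂_1 = 5, rank ∂_2 = 10 ⇒ b_1 = 15 − 5 − 10 = 0; ∂_2 has invariant factor(s) [2] giving torsion. So H_1 ≅ Z/2Z.
rank ∂_2 = 10, rank ∂_3 = 0 ⇒ b_2 = 10 − 10 − 0 = 0. So H_2 ≅ 0.

H_0 ≅ Z,  H_1 ≅ Z/2Z,  H_2 = 0.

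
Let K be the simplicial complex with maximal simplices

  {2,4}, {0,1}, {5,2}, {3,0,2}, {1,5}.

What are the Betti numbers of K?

b_0 = 1, b_1 = 1, b_2 = 0.

Order the vertices as 0 < 1 < 2 < 3 < 4 < 5. Listing each simplex with vertices in this order, K has dimension 2 with simplices:

  0-simplices (6): [0], [1], [2], [3], [4], [5]
  1-simplices (7): [0,1], [0,2], [0,3], [1,5], [2,3], [2,4], [2,5]
  2-simplices (1): [0,2,3]

Hence C_0 ≅ Z^6, C_1 ≅ Z^7, C_2 ≅ Z^1.

The boundary map ∂_1: C_1 → C_0 maps an edge to its endpoints' difference, ∂[p,q] = q − p. For instance
  ∂[2,5] = [5] − [2].
This gives a 6×7 integer matrix of rank 5; reducing to Smith normal form yields diagonal entries (1,1,1,1,1).

The boundary map ∂_2: C_2 → C_1 sends each 2-simplex [p,q,r] to [q,r] − [p,r] + [p,q]. For instance
  ∂[0,2,3] = [2,3] − [0,3] + [0,2].
The resulting 7×1 matrix has rank 1, and its Smith normal form has invariant factors (1).

Computing H_k = (kernel of ∂_k) / (image of ∂_{k+1}):

  H_0: rank C_0 − rank ∂_1 = 6 − 5 = 1, and the invariant factors of ∂_1 are all 1, so H_0 = Z.
  H_1: rank ker ∂_1 − rank ∂_2 = (7 − 5) − 1 = 1, and the invariant factors of ∂_2 are all 1, so H_1 = Z.
  H_2: rank ker ∂_2 − rank ∂_3 = (1 − 1) − 0 = 0, and there is no ∂_3, so H_2 = 0.

Hence the Betti numbers are b_0 = 1, b_1 = 1, b_2 = 0.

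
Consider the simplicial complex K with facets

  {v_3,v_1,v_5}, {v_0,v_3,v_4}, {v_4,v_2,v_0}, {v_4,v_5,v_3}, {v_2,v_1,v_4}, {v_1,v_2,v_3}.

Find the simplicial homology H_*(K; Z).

H_0 ≅ Z,  H_1 ≅ Z,  H_2 = 0.

Take the total order v_0 < v_1 < v_2 < v_3 < v_4 < v_5 on the vertex set. Then K (dimension 2) consists of the simplices:

  0-simplices (6): [v_0], [v_1], [v_2], [v_3], [v_4], [v_5]
  1-simplices (12): [v_0,v_2], [v_0,v_3], [v_0,v_4], [v_1,v_2], [v_1,v_3], [v_1,v_4], [v_1,v_5], [v_2,v_3], [v_2,v_4], [v_3,v_4], [v_3,v_5], [v_4,v_5]
  2-simplices (6): [v_0,v_2,v_4], [v_0,v_3,v_4], [v_1,v_2,v_3], [v_1,v_2,v_4], [v_1,v_3,v_5], [v_3,v_4,v_5]

giving chain groups C_0 ≅ Z^6, C_1 ≅ Z^12, C_2 ≅ Z^6.

Boundary ∂_1: C_1 → C_0 maps an edge to its endpoints' difference, ∂[p,q] = q − p. For instance
  ∂[v_3,v_5] = [v_5] − [v_3].
The resulting 6×12 matrix has rank 5, and its Smith normal form has invariant factors (1,1,1,1,1).

Boundary ∂_2: C_2 → C_1 maps a triangle to the signed sum of its edges. For instance
  ∂[v_1,v_2,v_4] = [v_2,v_4] − [v_1,v_4] + [v_1,v_2],
  ∂[v_3,v_4,v_5] = [v_4,v_5] − [v_3,v_5] + [v_3,v_4].
The 12×6 boundary matrix has rank 6 and Smith normal form diag(1,1,1,1,1,1).

Computing H_k = (kernel of ∂_k) / (image of ∂_{k+1}):

  H_0: rank C_0 − rank ∂_1 = 6 − 5 = 1, and the invariant factors of ∂_1 are all 1, so H_0 ≅ Z.
  H_1: rank ker ∂_1 − rank ∂_2 = (12 − 5) − 6 = 1, and the invariant factors of ∂_2 are all 1, so H_1 ≅ Z.
  H_2: rank ker ∂_2 − rank ∂_3 = (6 − 6) − 0 = 0, and there is no ∂_3, so H_2 ≅ 0.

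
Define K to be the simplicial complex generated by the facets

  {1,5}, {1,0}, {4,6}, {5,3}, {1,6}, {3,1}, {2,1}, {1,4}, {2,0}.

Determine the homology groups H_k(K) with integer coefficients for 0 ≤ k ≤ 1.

Order the vertices as 0 < 1 < 2 < 3 < 4 < 5 < 6. Listing each simplex with vertices in this order, K has dimension 1 with simplices:

  0-simplices (7): [0], [1], [2], [3], [4], [5], [6]
  1-simplices (9): [0,1], [0,2], [1,2], [1,3], [1,4], [1,5], [1,6], [3,5], [4,6]

Hence C_0 ≅ Z^7, C_1 ≅ Z^9.

∂_1: C_1 → C_0 maps an edge to its endpoints' difference, ∂[p,q] = q − p. For instance
  ∂[0,1] = [1] − [0].
As a 7×9 matrix over Z this has rank 6, with invariant factors (1,1,1,1,1,1).

From H_k ≅ ker(∂_k) / im(∂_{k+1}) we obtain:

  H_0: rank C_0 − rank ∂_1 = 7 − 6 = 1, and the invariant factors of ∂_1 are all 1, so H_0 = Z.
  H_1: rank ker ∂_1 − rank ∂_2 = (9 − 6) − 0 = 3, and there is no ∂_2, so H_1 = Z^3.

(K is a triangulation of a wedge of 3 circles.)

H_0 = Z,  H_1 = Z^3.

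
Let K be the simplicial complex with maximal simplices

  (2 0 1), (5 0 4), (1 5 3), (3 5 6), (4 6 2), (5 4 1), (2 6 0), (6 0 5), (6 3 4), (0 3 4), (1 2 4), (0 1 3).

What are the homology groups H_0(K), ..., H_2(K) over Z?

H_0 = Z,  H_1 = Z/2,  H_2 = 0.

K has 7 vertices, 18 edges, 12 triangles.
rank ∂_0 = 0, rank ∂_1 = 6 ⇒ b_0 = 7 − 0 − 6 = 1; all invariant factors of ∂_1 are 1 so no torsion. So H_0 ≅ Z.
rank ∂_1 = 6, rank ∂_2 = 12 ⇒ b_1 = 18 − 6 − 12 = 0; ∂_2 has invariant factor(s) [2] giving torsion. So H_1 ≅ Z/2.
rank ∂_2 = 12, rank ∂_3 = 0 ⇒ b_2 = 12 − 12 − 0 = 0. So H_2 ≅ 0.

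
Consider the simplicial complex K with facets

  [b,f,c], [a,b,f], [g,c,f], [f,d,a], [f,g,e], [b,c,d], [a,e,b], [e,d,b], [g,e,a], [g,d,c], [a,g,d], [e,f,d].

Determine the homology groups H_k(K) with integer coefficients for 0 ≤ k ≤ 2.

H_0 ≅ Z,  H_1 ≅ Z/2,  H_2 = 0.

We work with the vertex ordering a < b < c < d < e < f < g. The simplices of K, each written with vertices in increasing order, are:

  0-simplices (7): a, b, c, d, e, f, g
  1-simplices (18): ab, ad, ae, af, ag, bc, bd, be, bf, cd, cf, cg, de, df, dg, ef, eg, fg
  2-simplices (12): abe, abf, adf, adg, aeg, bcd, bcf, bde, cdg, cfg, def, efg

Hence C_0 ≅ Z^7, C_1 ≅ Z^18, C_2 ≅ Z^12.

The boundary map ∂_1: C_1 → C_0 sends each edge [p,q] (with p < q) to q − p. For instance
  ∂cd = d − c.
This gives a 7×18 integer matrix of rank 6; reducing to Smith normal form yields diagonal entries (1,1,1,1,1,1).

∂_2: C_2 → C_1 acts by ∂[p,q,r] = [q,r] − [p,r] + [p,q]. For instance
  ∂def = ef − df + de,
  ∂adf = df − af + ad.
The 18×12 boundary matrix has rank 12 and Smith normal form diag(1,1,1,1,1,1,1,1,1,1,1,2).

Reading off H_k = ker ∂_k / im ∂_{k+1}:

  H_0: rank C_0 − rank ∂_1 = 7 − 6 = 1, and the invariant factors of ∂_1 are all 1, so H_0 ≅ Z.
  H_1: rank ker ∂_1 − rank ∂_2 = (18 − 6) − 12 = 0, and ∂_2 has invariant factor 2 > 1, so H_1 ≅ Z/2.
  H_2: rank ker ∂_2 − rank ∂_3 = (12 − 12) − 0 = 0, and there is no ∂_3, so H_2 ≅ 0.

As a check, the Euler characteristic is 7 − 18 + 12 = 1, which agrees with 1 − 0 + 0 = 1.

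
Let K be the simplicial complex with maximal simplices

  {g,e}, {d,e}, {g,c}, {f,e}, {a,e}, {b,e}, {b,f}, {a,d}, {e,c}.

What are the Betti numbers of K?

b_0 = 1, b_1 = 3.

Fix the vertex order a < b < c < d < e < f < g and write every simplex with vertices in increasing order. Then dim K = 1 and the simplices of K are:

  0-simplices (7): a, b, c, d, e, f, g
  1-simplices (9): ad, ae, be, bf, ce, cg, de, ef, eg

giving chain groups C_0 ≅ Z^7, C_1 ≅ Z^9.

∂_1: C_1 → C_0 maps an edge to its endpoints' difference, ∂[p,q] = q − p.
The 7×9 boundary matrix has rank 6 and Smith normal form diag(1,1,1,1,1,1).

Computing H_k = (kernel of ∂_k) / (image of ∂_{k+1}):

  H_0: rank C_0 − rank ∂_1 = 7 − 6 = 1, and the invariant factors of ∂_1 are all 1, so H_0 = Z.
  H_1: rank ker ∂_1 − rank ∂_2 = (9 − 6) − 0 = 3, and there is no ∂_2, so H_1 = Z^3.

As a check, the Euler characteristic is 7 − 9 = -2, which agrees with 1 − 3 = -2.
(K is a triangulation of a wedge of 3 circles.)

Hence the Betti numbers are b_0 = 1, b_1 = 3.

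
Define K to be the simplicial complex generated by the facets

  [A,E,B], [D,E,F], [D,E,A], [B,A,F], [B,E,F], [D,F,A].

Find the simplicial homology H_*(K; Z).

H_0 ≅ Z,  H_1 = 0,  H_2 ≅ Z.

We work with the vertex ordering A < B < D < E < F. The simplices of K, each written with vertices in increasing order, are:

  0-simplices (5): A, B, D, E, F
  1-simplices (9): AB, AD, AE, AF, BE, BF, DE, DF, EF
  2-simplices (6): ABE, ABF, ADE, ADF, BEF, DEF

Hence C_0 ≅ Z^5, C_1 ≅ Z^9, C_2 ≅ Z^6.

Boundary ∂_1: C_1 → C_0 is given by ∂[p,q] = [q] − [p]. For instance
  ∂EF = F − E.
As a 5×9 matrix over Z this has rank 4, with invariant factors (1,1,1,1).

The boundary map ∂_2: C_2 → C_1 acts by ∂[p,q,r] = [q,r] − [p,r] + [p,q]. For instance
  ∂ABE = BE − AE + AB,
  ∂DEF = EF − DF + DE.
The 9×6 boundary matrix has rank 5 and Smith normal form diag(1,1,1,1,1).

Computing H_k = (kernel of ∂_k) / (image of ∂_{k+1}):

  H_0: rank C_0 − rank ∂_1 = 5 − 4 = 1, and the invariant factors of ∂_1 are all 1, so H_0 = Z.
  H_1: rank ker ∂_1 − rank ∂_2 = (9 − 4) − 5 = 0, and the invariant factors of ∂_2 are all 1, so H_1 = 0.
  H_2: rank ker ∂_2 − rank ∂_3 = (6 − 5) − 0 = 1, and there is no ∂_3, so H_2 = Z.

As a check, the Euler characteristic is 5 − 9 + 6 = 2, which agrees with 1 − 0 + 1 = 2.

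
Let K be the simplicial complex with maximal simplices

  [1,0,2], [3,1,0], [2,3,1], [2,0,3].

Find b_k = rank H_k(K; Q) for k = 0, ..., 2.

b_0 = 1, b_1 = 0, b_2 = 1.

Take the total order 0 < 1 < 2 < 3 on the vertex set. Then K (dimension 2) consists of the simplices:

  0-simplices (4): [0], [1], [2], [3]
  1-simplices (6): [0,1], [0,2], [0,3], [1,2], [1,3], [2,3]
  2-simplices (4): [0,1,2], [0,1,3], [0,2,3], [1,2,3]

so the chain groups are C_0 ≅ Z^4, C_1 ≅ Z^6, C_2 ≅ Z^4.

∂_1: C_1 → C_0 maps an edge to its endpoints' difference, ∂[p,q] = q − p.
The 4×6 boundary matrix has rank 3 and Smith normal form diag(1,1,1).

∂_2: C_2 → C_1 maps a triangle to the signed sum of its edges. For instance
  ∂[1,2,3] = [2,3] − [1,3] + [1,2],
  ∂[0,2,3] = [2,3] − [0,3] + [0,2].
The 6×4 boundary matrix has rank 3 and Smith normal form diag(1,1,1).

Computing H_k = (kernel of ∂_k) / (image of ∂_{k+1}):

  H_0: rank C_0 − rank ∂_1 = 4 − 3 = 1, and the invariant factors of ∂_1 are all 1, so H_0 ≅ Z.
  H_1: rank ker ∂_1 − rank ∂_2 = (6 − 3) − 3 = 0, and the invariant factors of ∂_2 are all 1, so H_1 ≅ 0.
  H_2: rank ker ∂_2 − rank ∂_3 = (4 − 3) − 0 = 1, and there is no ∂_3, so H_2 ≅ Z.

Hence the Betti numbers are b_0 = 1, b_1 = 0, b_2 = 1.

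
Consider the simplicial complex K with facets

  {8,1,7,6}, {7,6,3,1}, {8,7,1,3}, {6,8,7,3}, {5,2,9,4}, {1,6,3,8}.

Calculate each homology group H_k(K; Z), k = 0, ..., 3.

H_0 ≅ Z^2,  H_1 = 0,  H_2 = 0,  H_3 ≅ Z.

Take the total order 1 < 2 < 3 < 4 < 5 < 6 < 7 < 8 < 9 on the vertex set. Then K (dimension 3) consists of the simplices:

  0-simplices (9): [1], [2], [3], [4], [5], [6], [7], [8], [9]
  1-simplices (16): [1,3], [1,6], [1,7], [1,8], [2,4], [2,5], [2,9], [3,6], [3,7], [3,8], [4,5], [4,9], [5,9], [6,7], [6,8], [7,8]
  2-simplices (14): [1,3,6], [1,3,7], [1,3,8], [1,6,7], [1,6,8], [1,7,8], [2,4,5], [2,4,9], [2,5,9], [3,6,7], [3,6,8], [3,7,8], [4,5,9], [6,7,8]
  3-simplices (6): [1,3,6,7], [1,3,6,8], [1,3,7,8], [1,6,7,8], [2,4,5,9], [3,6,7,8]

so the chain groups are C_0 ≅ Z^9, C_1 ≅ Z^16, C_2 ≅ Z^14, C_3 ≅ Z^6.

The boundary map ∂_1: C_1 → C_0 maps an edge to its endpoints' difference, ∂[p,q] = q − p. For instance
  ∂[1,6] = [6] − [1].
The 9×16 boundary matrix has rank 7 and Smith normal form diag(1,1,1,1,1,1,1).

Boundary ∂_2: C_2 → C_1 sends each 2-simplex [p,q,r] to [q,r] − [p,r] + [p,q]. For instance
  ∂[2,4,9] = [4,9] − [2,9] + [2,4],
  ∂[2,4,5] = [4,5] − [2,5] + [2,4].
This gives a 16×14 integer matrix of rank 9; reducing to Smith normal form yields diagonal entries (1,1,1,1,1,1,1,1,1).

Boundary ∂_3: C_3 → C_2 sends each 3-simplex σ to the alternating sum Σ_i (−1)^i (σ with its i-th vertex removed). For instance
  ∂[1,3,6,8] = [3,6,8] − [1,6,8] + [1,3,8] − [1,3,6],
  ∂[1,6,7,8] = [6,7,8] − [1,7,8] + [1,6,8] − [1,6,7].
This gives a 14×6 integer matrix of rank 5; reducing to Smith normal form yields diagonal entries (1,1,1,1,1).

From H_k ≅ ker(∂_k) / im(∂_{k+1}) we obtain:

  H_0: rank C_0 − rank ∂_1 = 9 − 7 = 2, and the invariant factors of ∂_1 are all 1, so H_0 = Z^2.
  H_1: rank ker ∂_1 − rank ∂_2 = (16 − 7) − 9 = 0, and the invariant factors of ∂_2 are all 1, so H_1 = 0.
  H_2: rank ker ∂_2 − rank ∂_3 = (14 − 9) − 5 = 0, and the invariant factors of ∂_3 are all 1, so H_2 = 0.
  H_3: rank ker ∂_3 − rank ∂_4 = (6 − 5) − 0 = 1, and there is no ∂_4, so H_3 = Z.

(K is a triangulation of the disjoint union of the 3-sphere S^3 and the 3-simplex.)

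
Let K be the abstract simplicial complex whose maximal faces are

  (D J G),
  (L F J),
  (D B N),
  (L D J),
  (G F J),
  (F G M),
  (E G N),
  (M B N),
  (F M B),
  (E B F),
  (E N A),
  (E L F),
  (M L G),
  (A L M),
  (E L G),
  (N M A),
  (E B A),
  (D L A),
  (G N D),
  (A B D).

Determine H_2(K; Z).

H_2 ≅ 0.

K has 10 vertices, 30 edges, 20 triangles.
rank ∂_2 = 20, rank ∂_3 = 0 ⇒ b_2 = 20 − 20 − 0 = 0. So H_2 ≅ 0.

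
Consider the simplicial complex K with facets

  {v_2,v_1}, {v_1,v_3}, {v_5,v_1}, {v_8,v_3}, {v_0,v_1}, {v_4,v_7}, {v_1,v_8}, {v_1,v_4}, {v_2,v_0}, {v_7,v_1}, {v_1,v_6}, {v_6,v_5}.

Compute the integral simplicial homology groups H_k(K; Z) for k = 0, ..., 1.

H_0 ≅ Z,  H_1 ≅ Z^4.

K has 9 vertices, 12 edges.
rank ∂_0 = 0, rank ∂_1 = 8 ⇒ b_0 = 9 − 0 − 8 = 1; all invariant factors of ∂_1 are 1 so no torsion. So H_0 ≅ Z.
rank ∂_1 = 8, rank ∂_2 = 0 ⇒ b_1 = 12 − 8 − 0 = 4. So H_1 ≅ Z^4.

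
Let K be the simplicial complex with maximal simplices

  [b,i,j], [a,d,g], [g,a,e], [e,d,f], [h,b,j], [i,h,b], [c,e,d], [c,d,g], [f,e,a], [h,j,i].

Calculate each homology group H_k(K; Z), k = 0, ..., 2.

K has 10 vertices, 18 edges, 10 triangles.
rank ∂_0 = 0, rank ∂_1 = 8 ⇒ b_0 = 10 − 0 − 8 = 2; all invariant factors of ∂_1 are 1 so no torsion. So H_0 ≅ Z^2.
rank ∂_1 = 8, rank ∂_2 = 9 ⇒ b_1 = 18 − 8 − 9 = 1; all invariant factors of ∂_2 are 1 so no torsion. So H_1 ≅ Z.
rank ∂_2 = 9, rank ∂_3 = 0 ⇒ b_2 = 10 − 9 − 0 = 1. So H_2 ≅ Z.

H_0 = Z^2,  H_1 = Z,  H_2 = Z.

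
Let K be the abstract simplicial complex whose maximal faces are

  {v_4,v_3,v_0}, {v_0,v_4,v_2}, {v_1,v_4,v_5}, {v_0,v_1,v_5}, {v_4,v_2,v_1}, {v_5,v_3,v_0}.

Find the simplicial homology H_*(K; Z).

K has 6 vertices, 12 edges, 6 triangles.
rank ∂_0 = 0, rank ∂_1 = 5 ⇒ b_0 = 6 − 0 − 5 = 1; all invariant factors of ∂_1 are 1 so no torsion. So H_0 ≅ Z.
rank ∂_1 = 5, rank ∂_2 = 6 ⇒ b_1 = 12 − 5 − 6 = 1; all invariant factors of ∂_2 are 1 so no torsion. So H_1 ≅ Z.
rank ∂_2 = 6, rank ∂_3 = 0 ⇒ b_2 = 6 − 6 − 0 = 0. So H_2 ≅ 0.

H_0 ≅ Z,  H_1 ≅ Z,  H_2 = 0.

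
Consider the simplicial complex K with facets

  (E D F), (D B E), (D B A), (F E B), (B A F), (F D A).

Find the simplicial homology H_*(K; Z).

Order the vertices as A < B < D < E < F. Listing each simplex with vertices in this order, K has dimension 2 with simplices:

  0-simplices (5): A, B, D, E, F
  1-simplices (9): AB, AD, AF, BD, BE, BF, DE, DF, EF
  2-simplices (6): ABD, ABF, ADF, BDE, BEF, DEF

giving chain groups C_0 ≅ Z^5, C_1 ≅ Z^9, C_2 ≅ Z^6.

∂_1: C_1 → C_0 maps an edge to its endpoints' difference, ∂[p,q] = q − p. For instance
  ∂BD = D − B.
The resulting 5×9 matrix has rank 4, and its Smith normal form has invariant factors (1,1,1,1).

Boundary ∂_2: C_2 → C_1 sends each 2-simplex [p,q,r] to [q,r] − [p,r] + [p,q]. For instance
  ∂ABD = BD − AD + AB,
  ∂ABF = BF − AF + AB.
This gives a 9×6 integer matrix of rank 5; reducing to Smith normal form yields diagonal entries (1,1,1,1,1).

Computing H_k = (kernel of ∂_k) / (image of ∂_{k+1}):

  H_0: rank C_0 − rank ∂_1 = 5 − 4 = 1, and the invariant factors of ∂_1 are all 1, so H_0 ≅ Z.
  H_1: rank ker ∂_1 − rank ∂_2 = (9 − 4) − 5 = 0, and the invariant factors of ∂_2 are all 1, so H_1 ≅ 0.
  H_2: rank ker ∂_2 − rank ∂_3 = (6 − 5) − 0 = 1, and there is no ∂_3, so H_2 ≅ Z.

As a check, the Euler characteristic is 5 − 9 + 6 = 2, which agrees with 1 − 0 + 1 = 2.

H_0 ≅ Z,  H_1 = 0,  H_2 ≅ Z.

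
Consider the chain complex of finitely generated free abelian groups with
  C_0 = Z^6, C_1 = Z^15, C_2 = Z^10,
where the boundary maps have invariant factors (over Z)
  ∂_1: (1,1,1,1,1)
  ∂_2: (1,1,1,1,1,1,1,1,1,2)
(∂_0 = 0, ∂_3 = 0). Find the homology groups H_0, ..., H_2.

H_0: b_0 = 6 − 0 − 5 = 1; torsion from ∂_1 factors > 1: none. So H_0 = Z.
H_1: b_1 = 15 − 5 − 10 = 0; torsion from ∂_2 factors > 1: [2]. So H_1 = Z_2.
H_2: b_2 = 10 − 10 − 0 = 0; torsion from ∂_3 factors > 1: none. So H_2 = 0.

H_0 = Z,  H_1 = Z_2,  H_2 = 0.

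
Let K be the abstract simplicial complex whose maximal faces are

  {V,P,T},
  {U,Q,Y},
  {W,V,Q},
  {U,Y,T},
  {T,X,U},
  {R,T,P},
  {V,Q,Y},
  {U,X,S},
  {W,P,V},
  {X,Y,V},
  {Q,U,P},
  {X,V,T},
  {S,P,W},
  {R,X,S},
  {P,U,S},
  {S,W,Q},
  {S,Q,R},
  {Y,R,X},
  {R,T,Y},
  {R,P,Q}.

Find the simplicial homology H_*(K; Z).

We work with the vertex ordering P < Q < R < S < T < U < V < W < X < Y. The simplices of K, each written with vertices in increasing order, are:

  0-simplices (10): P, Q, R, S, T, U, V, W, X, Y
  1-simplices (30): PQ, PR, PS, PT, PU, PV, PW, QR, QS, QU, QV, QW, QY, RS, RT, RX, RY, SU, SW, SX, TU, TV, TX, TY, UX, UY, VW, VX, VY, XY
  2-simplices (20): PQR, PQU, PRT, PSU, PSW, PTV, PVW, QRS, QSW, QUY, QVW, QVY, RSX, RTY, RXY, SUX, TUX, TUY, TVX, VXY

so the chain groups are C_0 ≅ Z^10, C_1 ≅ Z^30, C_2 ≅ Z^20.

Boundary ∂_1: C_1 → C_0 sends each edge [p,q] (with p < q) to q − p.
This gives a 10×30 integer matrix of rank 9; reducing to Smith normal form yields diagonal entries (1,1,1,1,1,1,1,1,1).

The boundary map ∂_2: C_2 → C_1 maps a triangle to the signed sum of its edges. For instance
  ∂VXY = XY − VY + VX,
  ∂RSX = SX − RX + RS.
As a 30×20 matrix over Z this has rank 20, with invariant factors (1,1,1,1,1,1,1,1,1,1,1,1,1,1,1,1,1,1,1,2).

From H_k ≅ ker(∂_k) / im(∂_{k+1}) we obtain:

  H_0: rank C_0 − rank ∂_1 = 10 − 9 = 1, and the invariant factors of ∂_1 are all 1, so H_0 ≅ Z.
  H_1: rank ker ∂_1 − rank ∂_2 = (30 − 9) − 20 = 1, and ∂_2 has invariant factor 2 > 1, so H_1 ≅ Z ⊕ Z/2.
  H_2: rank ker ∂_2 − rank ∂_3 = (20 − 20) − 0 = 0, and there is no ∂_3, so H_2 ≅ 0.

As a check, the Euler characteristic is 10 − 30 + 20 = 0, which agrees with 1 − 1 + 0 = 0.

H_0 ≅ Z,  H_1 ≅ Z ⊕ Z/2,  H_2 = 0.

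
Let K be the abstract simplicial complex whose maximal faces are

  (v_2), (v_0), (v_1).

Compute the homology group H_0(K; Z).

H_0 ≅ Z^3.

Take the total order v_0 < v_1 < v_2 on the vertex set. Then K (dimension 0) consists of the simplices:

  0-simplices (3): [v_0], [v_1], [v_2]

so the chain groups are C_0 ≅ Z^3.

Now H_k = ker ∂_k / im ∂_{k+1}, so:

  H_0: rank C_0 − rank ∂_1 = 3 − 0 = 3, and there is no ∂_1, so H_0 = Z^3.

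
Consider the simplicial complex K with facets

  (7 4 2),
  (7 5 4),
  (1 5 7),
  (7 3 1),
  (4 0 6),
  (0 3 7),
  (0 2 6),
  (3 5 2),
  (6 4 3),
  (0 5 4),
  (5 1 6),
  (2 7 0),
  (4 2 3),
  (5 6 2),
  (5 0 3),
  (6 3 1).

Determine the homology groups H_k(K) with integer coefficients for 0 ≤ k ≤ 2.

Fix the vertex order 0 < 1 < 2 < 3 < 4 < 5 < 6 < 7 and write every simplex with vertices in increasing order. Then dim K = 2 and the simplices of K are:

  0-simplices (8): [0], [1], [2], [3], [4], [5], [6], [7]
  1-simplices (24): (24 of them)
  2-simplices (16): [0,2,6], [0,2,7], [0,3,5], [0,3,7], [0,4,5], [0,4,6], [1,3,6], [1,3,7], [1,5,6], [1,5,7], [2,3,4], [2,3,5], [2,4,7], [2,5,6], [3,4,6], [4,5,7]

so the chain groups are C_0 ≅ Z^8, C_1 ≅ Z^24, C_2 ≅ Z^16.

∂_1: C_1 → C_0 maps an edge to its endpoints' difference, ∂[p,q] = q − p.
This gives a 8×24 integer matrix of rank 7; reducing to Smith normal form yields diagonal entries (1,1,1,1,1,1,1).

Boundary ∂_2: C_2 → C_1 acts by ∂[p,q,r] = [q,r] − [p,r] + [p,q]. For instance
  ∂[2,5,6] = [5,6] − [2,6] + [2,5],
  ∂[2,3,5] = [3,5] − [2,5] + [2,3].
The resulting 24×16 matrix has rank 15, and its Smith normal form has invariant factors (1,1,1,1,1,1,1,1,1,1,1,1,1,1,1).

Now H_k = ker ∂_k / im ∂_{k+1}, so:

  H_0: rank C_0 − rank ∂_1 = 8 − 7 = 1, and the invariant factors of ∂_1 are all 1, so H_0 ≅ Z.
  H_1: rank ker ∂_1 − rank ∂_2 = (24 − 7) − 15 = 2, and the invariant factors of ∂_2 are all 1, so H_1 ≅ Z^2.
  H_2: rank ker ∂_2 − rank ∂_3 = (16 − 15) − 0 = 1, and there is no ∂_3, so H_2 ≅ Z.

As a check, the Euler characteristic is 8 − 24 + 16 = 0, which agrees with 1 − 2 + 1 = 0.

H_0 ≅ Z,  H_1 ≅ Z^2,  H_2 ≅ Z.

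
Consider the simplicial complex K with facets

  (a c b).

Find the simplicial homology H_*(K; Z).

Order the vertices as a < b < c. Listing each simplex with vertices in this order, K has dimension 2 with simplices:

  0-simplices (3): a, b, c
  1-simplices (3): ab, ac, bc
  2-simplices (1): abc

Hence C_0 ≅ Z^3, C_1 ≅ Z^3, C_2 ≅ Z^1.

Boundary ∂_1: C_1 → C_0 sends each edge [p,q] (with p < q) to q − p. For instance
  ∂ac = c − a.
As a 3×3 matrix over Z this has rank 2, with invariant factors (1,1).

∂_2: C_2 → C_1 maps a triangle to the signed sum of its edges. For instance
  ∂abc = bc − ac + ab.
The resulting 3×1 matrix has rank 1, and its Smith normal form has invariant factors (1).

From H_k ≅ ker(∂_k) / im(∂_{k+1}) we obtain:

  H_0: rank C_0 − rank ∂_1 = 3 − 2 = 1, and the invariant factors of ∂_1 are all 1, so H_0 ≅ Z.
  H_1: rank ker ∂_1 − rank ∂_2 = (3 − 2) − 1 = 0, and the invariant factors of ∂_2 are all 1, so H_1 ≅ 0.
  H_2: rank ker ∂_2 − rank ∂_3 = (1 − 1) − 0 = 0, and there is no ∂_3, so H_2 ≅ 0.

As a check, the Euler characteristic is 3 − 3 + 1 = 1, which agrees with 1 − 0 + 0 = 1.
(K is a triangulation of the 2-simplex.)

H_0 = Z,  H_1 = 0,  H_2 = 0.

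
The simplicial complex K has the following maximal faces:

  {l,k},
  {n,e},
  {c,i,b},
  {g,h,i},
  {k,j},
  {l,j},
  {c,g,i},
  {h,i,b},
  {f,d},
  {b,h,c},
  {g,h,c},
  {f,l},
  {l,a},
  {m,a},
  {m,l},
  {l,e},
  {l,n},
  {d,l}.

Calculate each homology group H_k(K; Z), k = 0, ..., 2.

We work with the vertex ordering a < b < c < d < e < f < g < h < i < j < k < l < m < n. The simplices of K, each written with vertices in increasing order, are:

  0-simplices (14): a, b, c, d, e, f, g, h, i, j, k, l, m, n
  1-simplices (21): al, am, bc, bh, bi, cg, ch, ci, df, dl, el, en, fl, gh, gi, hi, jk, jl, kl, lm, ln
  2-simplices (6): bch, bci, bhi, cgh, cgi, ghi

Hence C_0 ≅ Z^14, C_1 ≅ Z^21, C_2 ≅ Z^6.

∂_1: C_1 → C_0 maps an edge to its endpoints' difference, ∂[p,q] = q − p. For instance
  ∂al = l − a.
The resulting 14×21 matrix has rank 12, and its Smith normal form has invariant factors (1,1,1,1,1,1,1,1,1,1,1,1).

The boundary map ∂_2: C_2 → C_1 maps a triangle to the signed sum of its edges. For instance
  ∂cgi = gi − ci + cg,
  ∂bci = ci − bi + bc.
This gives a 21×6 integer matrix of rank 5; reducing to Smith normal form yields diagonal entries (1,1,1,1,1).

Now H_k = ker ∂_k / im ∂_{k+1}, so:

  H_0: rank C_0 − rank ∂_1 = 14 − 12 = 2, and the invariant factors of ∂_1 are all 1, so H_0 = Z^2.
  H_1: rank ker ∂_1 − rank ∂_2 = (21 − 12) − 5 = 4, and the invariant factors of ∂_2 are all 1, so H_1 = Z^4.
  H_2: rank ker ∂_2 − rank ∂_3 = (6 − 5) − 0 = 1, and there is no ∂_3, so H_2 = Z.

As a check, the Euler characteristic is 14 − 21 + 6 = -1, which agrees with 2 − 4 + 1 = -1.
(K is a triangulation of the disjoint union of the 2-sphere S^2 and a wedge of 4 circles.)

H_0 ≅ Z^2,  H_1 ≅ Z^4,  H_2 ≅ Z.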